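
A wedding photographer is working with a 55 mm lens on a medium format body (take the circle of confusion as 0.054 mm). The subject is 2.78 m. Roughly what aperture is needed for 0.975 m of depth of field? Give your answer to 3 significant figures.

f/3.50

Write h = H − f = f²/(N·c). The thin-lens limits are Dn = s·h/(h + (s−f)) and Df = s·h/(h − (s−f)), so DoF = Df − Dn = 2·s·(s−f)·h / (h² − (s−f)²).
That is a quadratic in h: DoF·h² − 2·s·(s−f)·h − DoF·(s−f)² = 0 ⇒ h = (s−f)·(s + √(s² + DoF²)) / DoF = 2725 × (2780 + √(2780² + 975²)) / 975 = 2725 × (2780 + 2946.02) / 975 ≈ 16003 mm.
Then N = f²/(c·h) = 55² / (0.054 × 16003) = 3025 / 864.19 ≈ 3.50.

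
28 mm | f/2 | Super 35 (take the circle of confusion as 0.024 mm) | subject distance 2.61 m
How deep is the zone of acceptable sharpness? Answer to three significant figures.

0.846 m

Hyperfocal distance H = f²/(N·c) + f = 28²/(2 × 0.024) + 28 = 784/0.048 + 28 ≈ 16361.3 mm ≈ 16.36 m.
Near limit Dn = s·(H − f)/(H + s − 2f) = 2610 × (16361.3 − 28) / (16361.3 + 2610 − 2 × 28) = 2610 × 16333.3 / 18915.3 ≈ 2253.73 mm.
Far limit Df = s·(H − f)/(H − s) = 2610 × (16361.3 − 28) / (16361.3 − 2610) = 2610 × 16333.3 / 13751.3 ≈ 3100.06 mm.
Depth of field = Df − Dn = 3100.06 − 2253.73 ≈ 846.33 mm ≈ 0.846 m.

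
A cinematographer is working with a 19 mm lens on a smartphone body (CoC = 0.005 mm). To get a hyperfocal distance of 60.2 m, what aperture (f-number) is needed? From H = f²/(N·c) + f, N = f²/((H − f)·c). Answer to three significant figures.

Rearrange H = f²/(N·c) + f for N: N = f² / ((H − f)·c).
N = 19² / ((60200 − 19) × 0.005) = 361 / 300.9 ≈ 1.20.

f/1.20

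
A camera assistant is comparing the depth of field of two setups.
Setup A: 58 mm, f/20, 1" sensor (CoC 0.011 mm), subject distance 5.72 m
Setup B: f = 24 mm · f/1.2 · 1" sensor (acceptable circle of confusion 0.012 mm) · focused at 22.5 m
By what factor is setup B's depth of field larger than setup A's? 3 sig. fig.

Setup A: H = 58²/(20×0.011) + 58 ≈ 15348.9 mm; DoF = Df − Dn = 9083.5 − 4174.3 ≈ 4909.2 mm.
Setup B: H = 24²/(1.2×0.012) + 24 ≈ 40024.0 mm; DoF = Df − Dn = 51358 − 14406 ≈ 36952 mm.
Ratio = 36952 / 4909.2 ≈ 7.53.

7.53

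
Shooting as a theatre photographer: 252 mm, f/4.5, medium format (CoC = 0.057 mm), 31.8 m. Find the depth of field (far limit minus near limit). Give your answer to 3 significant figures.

8.24 m

Hyperfocal distance H = f²/(N·c) + f = 252²/(4.5 × 0.057) + 252 = 63504/0.2565 + 252 ≈ 247830.9 mm ≈ 247.8 m.
Near limit Dn = s·(H − f)/(H + s − 2f) = 31800 × (247830.9 − 252) / (247830.9 + 31800 − 2 × 252) = 31800 × 247578.9 / 279126.9 ≈ 28205.8 mm.
Far limit Df = s·(H − f)/(H − s) = 31800 × (247830.9 − 252) / (247830.9 − 31800) = 31800 × 247578.9 / 216030.9 ≈ 36443.9 mm.
Depth of field = Df − Dn = 36443.9 − 28205.8 ≈ 8238.1 mm ≈ 8.24 m.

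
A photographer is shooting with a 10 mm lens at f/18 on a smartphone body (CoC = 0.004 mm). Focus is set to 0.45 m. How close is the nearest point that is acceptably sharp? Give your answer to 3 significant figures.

Hyperfocal distance H = f²/(N·c) + f = 10²/(18 × 0.004) + 10 = 100/0.072 + 10 ≈ 1398.9 mm ≈ 1.399 m.
Near limit Dn = s·(H − f)/(H + s − 2f) = 450 × (1398.9 − 10) / (1398.9 + 450 − 2 × 10) = 450 × 1388.9 / 1828.9 ≈ 341.74 mm.

342 mm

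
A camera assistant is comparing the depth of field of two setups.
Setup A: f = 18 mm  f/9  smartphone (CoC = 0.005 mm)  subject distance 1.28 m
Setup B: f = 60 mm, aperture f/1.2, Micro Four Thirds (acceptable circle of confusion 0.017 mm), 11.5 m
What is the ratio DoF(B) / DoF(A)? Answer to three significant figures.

3.23

Setup A: H = 18²/(9×0.005) + 18 ≈ 7218.0 mm; DoF = Df − Dn = 1552.04 − 1089.10 ≈ 462.94 mm.
Setup B: H = 60²/(1.2×0.017) + 60 ≈ 176530.6 mm; DoF = Df − Dn = 12297.2 − 10799.9 ≈ 1497.3 mm.
Ratio = 1497.3 / 462.94 ≈ 3.23.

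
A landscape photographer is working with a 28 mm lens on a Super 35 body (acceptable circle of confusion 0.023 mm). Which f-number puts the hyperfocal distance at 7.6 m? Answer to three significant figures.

f/4.50

Rearrange H = f²/(N·c) + f for N: N = f² / ((H − f)·c).
N = 28² / ((7600 − 28) × 0.023) = 784 / 174.2 ≈ 4.50.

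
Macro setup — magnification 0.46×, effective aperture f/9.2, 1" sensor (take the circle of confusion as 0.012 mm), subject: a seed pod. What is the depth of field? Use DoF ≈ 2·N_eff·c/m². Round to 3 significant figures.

At magnification m, DoF ≈ 2·N_eff·c/m² = 2 × 9.2 × 0.012 / 0.46² = 0.2208 / 0.2116 ≈ 1.04 mm.

1.04 mm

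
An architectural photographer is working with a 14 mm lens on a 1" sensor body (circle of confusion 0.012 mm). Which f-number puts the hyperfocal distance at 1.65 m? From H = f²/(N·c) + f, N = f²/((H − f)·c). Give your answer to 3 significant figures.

f/9.98

Rearrange H = f²/(N·c) + f for N: N = f² / ((H − f)·c).
N = 14² / ((1650 − 14) × 0.012) = 196 / 19.63 ≈ 9.98.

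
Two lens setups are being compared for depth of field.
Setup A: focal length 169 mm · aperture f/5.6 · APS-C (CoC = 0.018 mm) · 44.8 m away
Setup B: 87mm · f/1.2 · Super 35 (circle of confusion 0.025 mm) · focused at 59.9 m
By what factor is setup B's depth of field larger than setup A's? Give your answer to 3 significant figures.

2.08

Setup A: H = 169²/(5.6×0.018) + 169 ≈ 283512.3 mm; DoF = Df − Dn = 53176 − 38704 ≈ 14472 mm.
Setup B: H = 87²/(1.2×0.025) + 87 ≈ 252387.0 mm; DoF = Df − Dn = 78513 − 48421 ≈ 30092 mm.
Ratio = 30092 / 14472 ≈ 2.08.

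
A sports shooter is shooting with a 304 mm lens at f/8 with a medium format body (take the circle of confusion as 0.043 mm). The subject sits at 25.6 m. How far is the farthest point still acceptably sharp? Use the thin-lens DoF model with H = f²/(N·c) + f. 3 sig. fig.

28.3 m

Hyperfocal distance H = f²/(N·c) + f = 304²/(8 × 0.043) + 304 = 92416/0.344 + 304 ≈ 268955.2 mm ≈ 269.0 m.
Far limit Df = s·(H − f)/(H − s) = 25600 × (268955.2 − 304) / (268955.2 − 25600) = 25600 × 268651.2 / 243355.2 ≈ 28261 mm ≈ 28.3 m.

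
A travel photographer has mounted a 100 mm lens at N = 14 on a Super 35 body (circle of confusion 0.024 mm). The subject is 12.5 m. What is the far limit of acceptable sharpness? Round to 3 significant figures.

21.4 m

Hyperfocal distance H = f²/(N·c) + f = 100²/(14 × 0.024) + 100 = 10000/0.336 + 100 ≈ 29861.9 mm ≈ 29.86 m.
Far limit Df = s·(H − f)/(H − s) = 12500 × (29861.9 − 100) / (29861.9 − 12500) = 12500 × 29761.9 / 17361.9 ≈ 21428 mm ≈ 21.4 m.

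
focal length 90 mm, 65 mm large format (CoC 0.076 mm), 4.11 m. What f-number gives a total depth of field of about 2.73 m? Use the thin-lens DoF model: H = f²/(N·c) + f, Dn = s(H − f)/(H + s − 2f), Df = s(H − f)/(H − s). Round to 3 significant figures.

Write h = H − f = f²/(N·c). The thin-lens limits are Dn = s·h/(h + (s−f)) and Df = s·h/(h − (s−f)), so DoF = Df − Dn = 2·s·(s−f)·h / (h² − (s−f)²).
That is a quadratic in h: DoF·h² − 2·s·(s−f)·h − DoF·(s−f)² = 0 ⇒ h = (s−f)·(s + √(s² + DoF²)) / DoF = 4020 × (4110 + √(4110² + 2730²)) / 2730 = 4020 × (4110 + 4934.07) / 2730 ≈ 13318 mm.
Then N = f²/(c·h) = 90² / (0.076 × 13318) = 8100 / 1012.1 ≈ 8.

f/8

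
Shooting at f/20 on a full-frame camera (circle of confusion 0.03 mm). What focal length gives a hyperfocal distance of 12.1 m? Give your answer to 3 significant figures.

84.9 mm

From H = f²/(N·c) + f, with f ≪ H: f ≈ √(H·N·c) = √(12100 × 20 × 0.03) = √7260.0 ≈ 85.21 mm.
Exact: f² + N·c·f − N·c·H = 0 ⇒ f = (−N·c + √((N·c)² + 4·N·c·H))/2 = (−0.6 + √29040)/2 ≈ 84.906 mm ≈ 84.9 mm.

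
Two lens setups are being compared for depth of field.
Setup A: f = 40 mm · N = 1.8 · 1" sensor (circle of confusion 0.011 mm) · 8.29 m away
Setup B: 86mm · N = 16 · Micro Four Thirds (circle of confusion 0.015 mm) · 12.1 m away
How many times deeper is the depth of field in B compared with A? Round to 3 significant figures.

Setup A: H = 40²/(1.8×0.011) + 40 ≈ 80848.1 mm; DoF = Df − Dn = 9232.6 − 7522.0 ≈ 1710.6 mm.
Setup B: H = 86²/(16×0.015) + 86 ≈ 30902.7 mm; DoF = Df − Dn = 19831 − 8706 ≈ 11125 mm.
Ratio = 11125 / 1710.6 ≈ 6.50.

6.50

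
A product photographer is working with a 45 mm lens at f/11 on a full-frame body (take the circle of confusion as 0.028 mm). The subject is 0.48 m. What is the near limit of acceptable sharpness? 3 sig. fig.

Hyperfocal distance H = f²/(N·c) + f = 45²/(11 × 0.028) + 45 = 2025/0.308 + 45 ≈ 6619.7 mm ≈ 6.620 m.
Near limit Dn = s·(H − f)/(H + s − 2f) = 480 × (6619.7 − 45) / (6619.7 + 480 − 2 × 45) = 480 × 6574.7 / 7009.7 ≈ 450.21 mm.

450 mm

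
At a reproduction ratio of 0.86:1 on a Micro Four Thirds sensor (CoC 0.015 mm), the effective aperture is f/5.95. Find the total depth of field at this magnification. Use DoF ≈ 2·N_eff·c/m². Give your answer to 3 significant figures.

0.241 mm

At magnification m, DoF ≈ 2·N_eff·c/m² = 2 × 5.95 × 0.015 / 0.86² = 0.1785 / 0.7396 ≈ 0.241 mm.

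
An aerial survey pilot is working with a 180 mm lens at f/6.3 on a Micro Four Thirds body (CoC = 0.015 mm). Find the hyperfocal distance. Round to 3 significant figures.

343 m

Hyperfocal distance H = f²/(N·c) + f = 180²/(6.3 × 0.015) + 180 = 32400/0.0945 + 180 ≈ 343037.1 mm ≈ 343 m.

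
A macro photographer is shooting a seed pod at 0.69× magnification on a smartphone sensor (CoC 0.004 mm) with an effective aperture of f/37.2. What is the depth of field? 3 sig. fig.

0.625 mm

At magnification m, DoF ≈ 2·N_eff·c/m² = 2 × 37.2 × 0.004 / 0.69² = 0.2976 / 0.4761 ≈ 0.625 mm.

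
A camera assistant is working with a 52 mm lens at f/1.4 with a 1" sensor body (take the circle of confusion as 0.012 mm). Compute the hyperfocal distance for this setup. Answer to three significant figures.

161 m

Hyperfocal distance H = f²/(N·c) + f = 52²/(1.4 × 0.012) + 52 = 2704/0.0168 + 52 ≈ 161004.4 mm ≈ 161 m.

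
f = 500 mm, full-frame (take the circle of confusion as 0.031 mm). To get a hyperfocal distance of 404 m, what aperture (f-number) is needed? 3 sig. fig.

Rearrange H = f²/(N·c) + f for N: N = f² / ((H − f)·c).
N = 500² / ((404000 − 500) × 0.031) = 250000 / 12508 ≈ 20.

f/20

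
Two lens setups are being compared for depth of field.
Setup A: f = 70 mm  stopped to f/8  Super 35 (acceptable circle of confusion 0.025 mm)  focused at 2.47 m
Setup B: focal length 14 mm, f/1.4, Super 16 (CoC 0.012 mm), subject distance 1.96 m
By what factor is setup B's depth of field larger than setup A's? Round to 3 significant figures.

Setup A: H = 70²/(8×0.025) + 70 ≈ 24570.0 mm; DoF = Df − Dn = 2738.24 − 2249.63 ≈ 488.61 mm.
Setup B: H = 14²/(1.4×0.012) + 14 ≈ 11680.7 mm; DoF = Df − Dn = 2352.38 − 1679.81 ≈ 672.57 mm.
Ratio = 672.57 / 488.61 ≈ 1.38.

1.38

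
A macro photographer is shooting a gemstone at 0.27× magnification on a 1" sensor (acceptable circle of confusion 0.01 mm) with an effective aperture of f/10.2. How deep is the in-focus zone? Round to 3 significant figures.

At magnification m, DoF ≈ 2·N_eff·c/m² = 2 × 10.2 × 0.01 / 0.27² = 0.204 / 0.0729 ≈ 2.8 mm.

2.80 mm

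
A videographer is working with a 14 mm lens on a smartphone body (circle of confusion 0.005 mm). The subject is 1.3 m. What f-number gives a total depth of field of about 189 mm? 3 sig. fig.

Write h = H − f = f²/(N·c). The thin-lens limits are Dn = s·h/(h + (s−f)) and Df = s·h/(h − (s−f)), so DoF = Df − Dn = 2·s·(s−f)·h / (h² − (s−f)²).
That is a quadratic in h: DoF·h² − 2·s·(s−f)·h − DoF·(s−f)² = 0 ⇒ h = (s−f)·(s + √(s² + DoF²)) / DoF = 1286 × (1300 + √(1300² + 189²)) / 189 = 1286 × (1300 + 1313.67) / 189 ≈ 17784 mm.
Then N = f²/(c·h) = 14² / (0.005 × 17784) = 196 / 88.920 ≈ 2.20.

f/2.20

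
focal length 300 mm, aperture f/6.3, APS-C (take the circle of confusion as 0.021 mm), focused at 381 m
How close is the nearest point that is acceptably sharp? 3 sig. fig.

244 m

Hyperfocal distance H = f²/(N·c) + f = 300²/(6.3 × 0.021) + 300 = 90000/0.1323 + 300 ≈ 680572.1 mm ≈ 680.6 m.
Near limit Dn = s·(H − f)/(H + s − 2f) = 381000 × (680572.1 − 300) / (680572.1 + 381000 − 2 × 300) = 381000 × 680272.1 / 1060972.1 ≈ 244289 mm ≈ 244 m.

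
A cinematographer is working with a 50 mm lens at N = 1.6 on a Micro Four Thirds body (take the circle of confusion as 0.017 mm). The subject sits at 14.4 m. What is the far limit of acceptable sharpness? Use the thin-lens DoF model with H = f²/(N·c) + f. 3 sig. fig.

17.1 m

Hyperfocal distance H = f²/(N·c) + f = 50²/(1.6 × 0.017) + 50 = 2500/0.0272 + 50 ≈ 91961.8 mm ≈ 91.96 m.
Far limit Df = s·(H − f)/(H − s) = 14400 × (91961.8 − 50) / (91961.8 − 14400) = 14400 × 91911.8 / 77561.8 ≈ 17064 mm ≈ 17.1 m.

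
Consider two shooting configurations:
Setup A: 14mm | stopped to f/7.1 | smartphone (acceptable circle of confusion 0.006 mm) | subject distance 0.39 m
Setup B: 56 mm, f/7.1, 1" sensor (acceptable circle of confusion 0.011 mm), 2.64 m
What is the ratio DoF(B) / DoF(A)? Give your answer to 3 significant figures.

Setup A: H = 14²/(7.1×0.006) + 14 ≈ 4614.9 mm; DoF = Df − Dn = 424.708 − 360.536 ≈ 64.172 mm.
Setup B: H = 56²/(7.1×0.011) + 56 ≈ 40209.6 mm; DoF = Df − Dn = 2821.58 − 2480.38 ≈ 341.20 mm.
Ratio = 341.20 / 64.172 ≈ 5.32.

5.32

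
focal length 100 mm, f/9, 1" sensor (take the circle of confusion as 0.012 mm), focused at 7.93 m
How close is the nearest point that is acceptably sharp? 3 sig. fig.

7.31 m

Hyperfocal distance H = f²/(N·c) + f = 100²/(9 × 0.012) + 100 = 10000/0.108 + 100 ≈ 92692.6 mm ≈ 92.69 m.
Near limit Dn = s·(H − f)/(H + s − 2f) = 7930 × (92692.6 − 100) / (92692.6 + 7930 − 2 × 100) = 7930 × 92592.6 / 100422.6 ≈ 7311.7 mm ≈ 7.31 m.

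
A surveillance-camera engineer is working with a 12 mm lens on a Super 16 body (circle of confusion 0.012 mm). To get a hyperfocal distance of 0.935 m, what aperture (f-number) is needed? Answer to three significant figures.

Rearrange H = f²/(N·c) + f for N: N = f² / ((H − f)·c).
N = 12² / ((935 − 12) × 0.012) = 144 / 11.08 ≈ 13.

f/13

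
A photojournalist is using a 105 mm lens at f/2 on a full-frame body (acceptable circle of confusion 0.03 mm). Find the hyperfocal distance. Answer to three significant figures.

184 m

Hyperfocal distance H = f²/(N·c) + f = 105²/(2 × 0.03) + 105 = 11025/0.06 + 105 ≈ 183855.0 mm ≈ 184 m.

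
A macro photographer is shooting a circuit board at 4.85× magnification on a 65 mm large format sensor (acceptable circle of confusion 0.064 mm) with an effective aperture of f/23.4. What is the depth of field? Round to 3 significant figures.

0.127 mm

At magnification m, DoF ≈ 2·N_eff·c/m² = 2 × 23.4 × 0.064 / 4.85² = 2.995 / 23.52 ≈ 0.127 mm.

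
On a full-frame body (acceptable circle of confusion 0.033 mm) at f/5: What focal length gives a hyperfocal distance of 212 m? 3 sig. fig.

187 mm

From H = f²/(N·c) + f, with f ≪ H: f ≈ √(H·N·c) = √(212000 × 5 × 0.033) = √34980 ≈ 187.0 mm.
The +f correction barely moves this — solving exactly, f² + N·c·f − N·c·H = 0 ⇒ f = (−N·c + √((N·c)² + 4·N·c·H))/2 = (−0.165 + √139920)/2 ≈ 186.95 mm, so f ≈ 187 mm.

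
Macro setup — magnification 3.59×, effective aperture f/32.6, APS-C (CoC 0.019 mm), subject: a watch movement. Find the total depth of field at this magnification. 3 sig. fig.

0.0961 mm

At magnification m, DoF ≈ 2·N_eff·c/m² = 2 × 32.6 × 0.019 / 3.59² = 1.239 / 12.89 ≈ 0.0961 mm.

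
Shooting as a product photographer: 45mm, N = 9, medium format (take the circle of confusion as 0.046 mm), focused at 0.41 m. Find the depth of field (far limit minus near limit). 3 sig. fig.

61.5 mm

Hyperfocal distance H = f²/(N·c) + f = 45²/(9 × 0.046) + 45 = 2025/0.414 + 45 ≈ 4936.3 mm ≈ 4.936 m.
Near limit Dn = s·(H − f)/(H + s − 2f) = 410 × (4936.3 − 45) / (4936.3 + 410 − 2 × 45) = 410 × 4891.3 / 5256.3 ≈ 381.529 mm.
Far limit Df = s·(H − f)/(H − s) = 410 × (4936.3 − 45) / (4936.3 − 410) = 410 × 4891.3 / 4526.3 ≈ 443.062 mm.
Depth of field = Df − Dn = 443.062 − 381.529 ≈ 61.533 mm.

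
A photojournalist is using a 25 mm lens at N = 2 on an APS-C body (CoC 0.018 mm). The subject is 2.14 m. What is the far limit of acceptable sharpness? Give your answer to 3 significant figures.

2.44 m

Hyperfocal distance H = f²/(N·c) + f = 25²/(2 × 0.018) + 25 = 625/0.036 + 25 ≈ 17386.1 mm ≈ 17.39 m.
Far limit Df = s·(H − f)/(H − s) = 2140 × (17386.1 − 25) / (17386.1 − 2140) = 2140 × 17361.1 / 15246.1 ≈ 2436.9 mm ≈ 2.44 m.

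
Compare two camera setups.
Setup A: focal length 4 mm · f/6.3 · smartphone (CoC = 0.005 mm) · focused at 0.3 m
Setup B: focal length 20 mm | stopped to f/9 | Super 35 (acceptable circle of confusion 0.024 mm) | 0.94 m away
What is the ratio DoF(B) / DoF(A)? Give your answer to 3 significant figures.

2.34

Setup A: H = 4²/(6.3×0.005) + 4 ≈ 511.9 mm; DoF = Df − Dn = 718.99 − 189.54 ≈ 529.45 mm.
Setup B: H = 20²/(9×0.024) + 20 ≈ 1871.9 mm; DoF = Df − Dn = 1868.0 − 628.0 ≈ 1240.0 mm.
Ratio = 1240.0 / 529.45 ≈ 2.34.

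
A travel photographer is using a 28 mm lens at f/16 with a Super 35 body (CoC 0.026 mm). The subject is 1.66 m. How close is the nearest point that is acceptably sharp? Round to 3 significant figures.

0.890 m

Hyperfocal distance H = f²/(N·c) + f = 28²/(16 × 0.026) + 28 = 784/0.416 + 28 ≈ 1912.6 mm ≈ 1.913 m.
Near limit Dn = s·(H − f)/(H + s − 2f) = 1660 × (1912.6 − 28) / (1912.6 + 1660 − 2 × 28) = 1660 × 1884.6 / 3516.6 ≈ 889.62 mm ≈ 0.890 m.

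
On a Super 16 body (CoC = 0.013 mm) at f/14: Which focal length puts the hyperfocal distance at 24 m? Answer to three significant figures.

From H = f²/(N·c) + f, with f ≪ H: f ≈ √(H·N·c) = √(24000 × 14 × 0.013) = √4368.0 ≈ 66.09 mm.
Exact: f² + N·c·f − N·c·H = 0 ⇒ f = (−N·c + √((N·c)² + 4·N·c·H))/2 = (−0.182 + √17472)/2 ≈ 66.000 mm ≈ 66.0 mm.

66.0 mm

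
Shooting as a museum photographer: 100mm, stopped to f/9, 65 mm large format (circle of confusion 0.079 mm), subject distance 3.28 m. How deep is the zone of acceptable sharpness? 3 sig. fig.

1.56 m

Hyperfocal distance H = f²/(N·c) + f = 100²/(9 × 0.079) + 100 = 10000/0.711 + 100 ≈ 14164.7 mm ≈ 14.16 m.
Near limit Dn = s·(H − f)/(H + s − 2f) = 3280 × (14164.7 − 100) / (14164.7 + 3280 − 2 × 100) = 3280 × 14064.7 / 17244.7 ≈ 2675.2 mm.
Far limit Df = s·(H − f)/(H − s) = 3280 × (14164.7 − 100) / (14164.7 − 3280) = 3280 × 14064.7 / 10884.7 ≈ 4238.3 mm.
Depth of field = Df − Dn = 4238.3 − 2675.2 ≈ 1563.1 mm ≈ 1.56 m.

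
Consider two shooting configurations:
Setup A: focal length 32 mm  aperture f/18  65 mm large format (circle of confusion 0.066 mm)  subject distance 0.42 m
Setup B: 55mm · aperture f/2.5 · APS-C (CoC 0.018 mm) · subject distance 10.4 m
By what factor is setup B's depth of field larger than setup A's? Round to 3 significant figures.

6.91

Setup A: H = 32²/(18×0.066) + 32 ≈ 894.0 mm; DoF = Df − Dn = 763.83 − 289.63 ≈ 474.20 mm.
Setup B: H = 55²/(2.5×0.018) + 55 ≈ 67277.2 mm; DoF = Df − Dn = 12291.6 − 9013.0 ≈ 3278.6 mm.
Ratio = 3278.6 / 474.20 ≈ 6.91.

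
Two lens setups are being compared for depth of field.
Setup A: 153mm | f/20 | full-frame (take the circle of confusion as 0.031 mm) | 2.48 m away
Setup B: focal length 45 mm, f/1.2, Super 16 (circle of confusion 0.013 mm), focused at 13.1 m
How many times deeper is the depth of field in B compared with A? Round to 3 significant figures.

Setup A: H = 153²/(20×0.031) + 153 ≈ 37909.5 mm; DoF = Df − Dn = 2642.89 − 2336.03 ≈ 306.86 mm.
Setup B: H = 45²/(1.2×0.013) + 45 ≈ 129852.7 mm; DoF = Df − Dn = 14564.8 − 11902.9 ≈ 2661.9 mm.
Ratio = 2661.9 / 306.86 ≈ 8.67.

8.67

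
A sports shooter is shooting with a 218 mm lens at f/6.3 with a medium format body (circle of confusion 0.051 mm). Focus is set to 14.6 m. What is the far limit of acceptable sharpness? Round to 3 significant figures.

Hyperfocal distance H = f²/(N·c) + f = 218²/(6.3 × 0.051) + 218 = 47524/0.3213 + 218 ≈ 148129.6 mm ≈ 148.1 m.
Far limit Df = s·(H − f)/(H − s) = 14600 × (148129.6 − 218) / (148129.6 − 14600) = 14600 × 147911.6 / 133529.6 ≈ 16173 mm ≈ 16.2 m.

16.2 m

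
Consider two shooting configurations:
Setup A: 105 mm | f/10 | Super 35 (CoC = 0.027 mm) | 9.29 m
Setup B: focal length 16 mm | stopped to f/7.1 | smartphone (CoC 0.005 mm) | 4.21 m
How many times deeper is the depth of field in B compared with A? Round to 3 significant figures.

Setup A: H = 105²/(10×0.027) + 105 ≈ 40938.3 mm; DoF = Df − Dn = 11986.1 − 7584.1 ≈ 4402.0 mm.
Setup B: H = 16²/(7.1×0.005) + 16 ≈ 7227.3 mm; DoF = Df − Dn = 10061.9 − 2661.9 ≈ 7400.0 mm.
Ratio = 7400.0 / 4402.0 ≈ 1.68.

1.68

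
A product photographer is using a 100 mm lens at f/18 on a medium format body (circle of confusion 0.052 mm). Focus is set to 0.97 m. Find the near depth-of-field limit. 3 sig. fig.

0.897 m

Hyperfocal distance H = f²/(N·c) + f = 100²/(18 × 0.052) + 100 = 10000/0.936 + 100 ≈ 10783.8 mm ≈ 10.78 m.
Near limit Dn = s·(H − f)/(H + s − 2f) = 970 × (10783.8 − 100) / (10783.8 + 970 − 2 × 100) = 970 × 10683.8 / 11553.8 ≈ 896.96 mm ≈ 0.897 m.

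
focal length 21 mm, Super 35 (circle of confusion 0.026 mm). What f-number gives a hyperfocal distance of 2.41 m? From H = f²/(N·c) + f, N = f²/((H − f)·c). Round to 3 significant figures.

Rearrange H = f²/(N·c) + f for N: N = f² / ((H − f)·c).
N = 21² / ((2410 − 21) × 0.026) = 441 / 62.11 ≈ 7.10.

f/7.10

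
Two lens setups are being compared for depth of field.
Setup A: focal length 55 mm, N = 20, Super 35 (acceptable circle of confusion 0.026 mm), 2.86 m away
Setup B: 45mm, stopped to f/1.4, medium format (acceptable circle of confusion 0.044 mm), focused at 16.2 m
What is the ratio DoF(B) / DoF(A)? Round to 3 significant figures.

Setup A: H = 55²/(20×0.026) + 55 ≈ 5872.3 mm; DoF = Df − Dn = 5523.2 − 1929.6 ≈ 3593.6 mm.
Setup B: H = 45²/(1.4×0.044) + 45 ≈ 32918.4 mm; DoF = Df − Dn = 31854 − 10862 ≈ 20992 mm.
Ratio = 20992 / 3593.6 ≈ 5.84.

5.84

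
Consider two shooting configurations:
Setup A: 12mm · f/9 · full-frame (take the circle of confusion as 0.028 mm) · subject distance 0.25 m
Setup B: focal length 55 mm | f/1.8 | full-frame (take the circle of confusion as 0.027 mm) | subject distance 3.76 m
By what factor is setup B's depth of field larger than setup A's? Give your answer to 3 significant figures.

1.78

Setup A: H = 12²/(9×0.028) + 12 ≈ 583.4 mm; DoF = Df − Dn = 428.45 − 176.49 ≈ 251.96 mm.
Setup B: H = 55²/(1.8×0.027) + 55 ≈ 62297.8 mm; DoF = Df − Dn = 3997.98 − 3548.76 ≈ 449.22 mm.
Ratio = 449.22 / 251.96 ≈ 1.78.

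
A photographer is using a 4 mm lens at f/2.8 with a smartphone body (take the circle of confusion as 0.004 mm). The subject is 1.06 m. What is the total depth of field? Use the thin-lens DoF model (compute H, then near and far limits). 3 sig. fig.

3.45 m

Hyperfocal distance H = f²/(N·c) + f = 4²/(2.8 × 0.004) + 4 = 16/0.0112 + 4 ≈ 1432.6 mm ≈ 1.433 m.
Near limit Dn = s·(H − f)/(H + s − 2f) = 1060 × (1432.6 − 4) / (1432.6 + 1060 − 2 × 4) = 1060 × 1428.6 / 2484.6 ≈ 609.5 mm.
Far limit Df = s·(H − f)/(H − s) = 1060 × (1432.6 − 4) / (1432.6 − 1060) = 1060 × 1428.6 / 372.6 ≈ 4064.4 mm.
Depth of field = Df − Dn = 4064.4 − 609.5 ≈ 3454.9 mm ≈ 3.45 m.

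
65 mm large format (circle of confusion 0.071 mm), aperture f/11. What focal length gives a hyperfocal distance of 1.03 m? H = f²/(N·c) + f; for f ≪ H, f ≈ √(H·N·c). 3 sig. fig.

28.0 mm

From H = f²/(N·c) + f, with f ≪ H: f ≈ √(H·N·c) = √(1030 × 11 × 0.071) = √804.43 ≈ 28.36 mm.
Exact: f² + N·c·f − N·c·H = 0 ⇒ f = (−N·c + √((N·c)² + 4·N·c·H))/2 = (−0.781 + √3218.3)/2 ≈ 27.975 mm ≈ 28.0 mm.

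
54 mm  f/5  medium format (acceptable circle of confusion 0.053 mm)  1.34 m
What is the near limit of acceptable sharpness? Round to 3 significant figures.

Hyperfocal distance H = f²/(N·c) + f = 54²/(5 × 0.053) + 54 = 2916/0.265 + 54 ≈ 11057.8 mm ≈ 11.06 m.
Near limit Dn = s·(H − f)/(H + s − 2f) = 1340 × (11057.8 − 54) / (11057.8 + 1340 − 2 × 54) = 1340 × 11003.8 / 12289.8 ≈ 1199.8 mm ≈ 1.20 m.

1.20 m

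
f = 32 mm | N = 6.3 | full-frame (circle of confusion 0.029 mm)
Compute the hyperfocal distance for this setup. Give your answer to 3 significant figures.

Hyperfocal distance H = f²/(N·c) + f = 32²/(6.3 × 0.029) + 32 = 1024/0.1827 + 32 ≈ 5636.8 mm ≈ 5.64 m.

5.64 m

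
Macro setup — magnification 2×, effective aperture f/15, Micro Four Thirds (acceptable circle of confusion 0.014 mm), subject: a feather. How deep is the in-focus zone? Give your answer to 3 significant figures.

0.105 mm

At magnification m, DoF ≈ 2·N_eff·c/m² = 2 × 15 × 0.014 / 2² = 0.42 / 4 ≈ 0.105 mm.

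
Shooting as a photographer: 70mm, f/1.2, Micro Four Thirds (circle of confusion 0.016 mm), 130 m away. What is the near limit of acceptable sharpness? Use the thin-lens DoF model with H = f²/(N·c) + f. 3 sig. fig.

Hyperfocal distance H = f²/(N·c) + f = 70²/(1.2 × 0.016) + 70 = 4900/0.0192 + 70 ≈ 255278.3 mm ≈ 255.3 m.
Near limit Dn = s·(H − f)/(H + s − 2f) = 130000 × (255278.3 − 70) / (255278.3 + 130000 − 2 × 70) = 130000 × 255208.3 / 385138.3 ≈ 86143 mm ≈ 86.1 m.

86.1 m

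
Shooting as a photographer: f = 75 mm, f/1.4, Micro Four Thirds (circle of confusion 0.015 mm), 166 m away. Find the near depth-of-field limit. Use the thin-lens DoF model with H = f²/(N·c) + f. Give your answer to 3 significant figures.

103 m

Hyperfocal distance H = f²/(N·c) + f = 75²/(1.4 × 0.015) + 75 = 5625/0.021 + 75 ≈ 267932.1 mm ≈ 267.9 m.
Near limit Dn = s·(H − f)/(H + s − 2f) = 166000 × (267932.1 − 75) / (267932.1 + 166000 − 2 × 75) = 166000 × 267857.1 / 433782.1 ≈ 102504 mm ≈ 103 m.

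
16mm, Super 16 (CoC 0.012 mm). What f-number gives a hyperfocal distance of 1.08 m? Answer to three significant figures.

f/20.1

Rearrange H = f²/(N·c) + f for N: N = f² / ((H − f)·c).
N = 16² / ((1080 − 16) × 0.012) = 256 / 12.77 ≈ 20.1.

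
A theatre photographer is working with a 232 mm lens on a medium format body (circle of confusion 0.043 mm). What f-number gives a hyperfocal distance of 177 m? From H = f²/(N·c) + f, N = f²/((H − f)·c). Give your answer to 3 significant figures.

f/7.08

Rearrange H = f²/(N·c) + f for N: N = f² / ((H − f)·c).
N = 232² / ((177000 − 232) × 0.043) = 53824 / 7601 ≈ 7.08.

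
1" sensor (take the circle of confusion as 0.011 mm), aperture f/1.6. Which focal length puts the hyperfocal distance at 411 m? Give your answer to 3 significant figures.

From H = f²/(N·c) + f, with f ≪ H: f ≈ √(H·N·c) = √(411000 × 1.6 × 0.011) = √7233.6 ≈ 85.05 mm.
Exact: f² + N·c·f − N·c·H = 0 ⇒ f = (−N·c + √((N·c)² + 4·N·c·H))/2 = (−0.0176 + √28934)/2 ≈ 85.042 mm ≈ 85.0 mm.

85.0 mm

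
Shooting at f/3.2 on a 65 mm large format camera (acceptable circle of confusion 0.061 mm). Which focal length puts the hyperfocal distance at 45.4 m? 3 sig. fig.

From H = f²/(N·c) + f, with f ≪ H: f ≈ √(H·N·c) = √(45400 × 3.2 × 0.061) = √8862.1 ≈ 94.14 mm.
Exact: f² + N·c·f − N·c·H = 0 ⇒ f = (−N·c + √((N·c)² + 4·N·c·H))/2 = (−0.1952 + √35448)/2 ≈ 94.041 mm ≈ 94.0 mm.

94.0 mm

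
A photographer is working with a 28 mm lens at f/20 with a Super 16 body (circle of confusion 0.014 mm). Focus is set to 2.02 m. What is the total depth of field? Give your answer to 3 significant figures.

Hyperfocal distance H = f²/(N·c) + f = 28²/(20 × 0.014) + 28 = 784/0.28 + 28 ≈ 2828.0 mm ≈ 2.828 m.
Near limit Dn = s·(H − f)/(H + s − 2f) = 2020 × (2828.0 − 28) / (2828.0 + 2020 − 2 × 28) = 2020 × 2800.0 / 4792.0 ≈ 1180.3 mm.
Far limit Df = s·(H − f)/(H − s) = 2020 × (2828.0 − 28) / (2828.0 − 2020) = 2020 × 2800.0 / 808.0 ≈ 7000.0 mm.
Depth of field = Df − Dn = 7000.0 − 1180.3 ≈ 5819.7 mm ≈ 5.82 m.

5.82 m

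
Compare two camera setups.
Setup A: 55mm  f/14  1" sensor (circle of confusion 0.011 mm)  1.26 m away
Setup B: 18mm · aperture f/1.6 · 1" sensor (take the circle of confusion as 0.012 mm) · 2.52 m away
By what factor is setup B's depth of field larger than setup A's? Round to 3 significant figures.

4.92

Setup A: H = 55²/(14×0.011) + 55 ≈ 19697.9 mm; DoF = Df − Dn = 1342.35 − 1187.17 ≈ 155.18 mm.
Setup B: H = 18²/(1.6×0.012) + 18 ≈ 16893.0 mm; DoF = Df − Dn = 2958.67 − 2194.61 ≈ 764.06 mm.
Ratio = 764.06 / 155.18 ≈ 4.92.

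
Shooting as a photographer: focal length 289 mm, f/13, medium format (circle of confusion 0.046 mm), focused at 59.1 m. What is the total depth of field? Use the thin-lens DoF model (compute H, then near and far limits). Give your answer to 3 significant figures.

60.5 m

Hyperfocal distance H = f²/(N·c) + f = 289²/(13 × 0.046) + 289 = 83521/0.598 + 289 ≈ 139956.2 mm ≈ 140.0 m.
Near limit Dn = s·(H − f)/(H + s − 2f) = 59100 × (139956.2 − 289) / (139956.2 + 59100 − 2 × 289) = 59100 × 139667.2 / 198478.2 ≈ 41588 mm.
Far limit Df = s·(H − f)/(H − s) = 59100 × (139956.2 − 289) / (139956.2 − 59100) = 59100 × 139667.2 / 80856.2 ≈ 102087 mm.
Depth of field = Df − Dn = 102087 − 41588 ≈ 60499 mm ≈ 60.5 m.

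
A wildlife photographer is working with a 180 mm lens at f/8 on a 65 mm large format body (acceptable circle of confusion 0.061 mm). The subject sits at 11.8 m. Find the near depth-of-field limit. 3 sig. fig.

10.0 m

Hyperfocal distance H = f²/(N·c) + f = 180²/(8 × 0.061) + 180 = 32400/0.488 + 180 ≈ 66573.4 mm ≈ 66.57 m.
Near limit Dn = s·(H − f)/(H + s − 2f) = 11800 × (66573.4 − 180) / (66573.4 + 11800 − 2 × 180) = 11800 × 66393.4 / 78013.4 ≈ 10042 mm ≈ 10.0 m.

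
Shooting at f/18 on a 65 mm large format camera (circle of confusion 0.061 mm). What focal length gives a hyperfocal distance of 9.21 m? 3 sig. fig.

100 mm

From H = f²/(N·c) + f, with f ≪ H: f ≈ √(H·N·c) = √(9210 × 18 × 0.061) = √10113 ≈ 100.6 mm.
Exact: f² + N·c·f − N·c·H = 0 ⇒ f = (−N·c + √((N·c)² + 4·N·c·H))/2 = (−1.098 + √40452)/2 ≈ 100.01 mm ≈ 100 mm.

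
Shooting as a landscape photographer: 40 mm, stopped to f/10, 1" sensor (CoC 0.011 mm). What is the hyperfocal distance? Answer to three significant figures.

Hyperfocal distance H = f²/(N·c) + f = 40²/(10 × 0.011) + 40 = 1600/0.11 + 40 ≈ 14585.5 mm ≈ 14.6 m.

14.6 m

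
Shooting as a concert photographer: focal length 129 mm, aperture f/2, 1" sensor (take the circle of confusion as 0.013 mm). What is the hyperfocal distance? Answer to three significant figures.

Hyperfocal distance H = f²/(N·c) + f = 129²/(2 × 0.013) + 129 = 16641/0.026 + 129 ≈ 640167.5 mm ≈ 640 m.

640 m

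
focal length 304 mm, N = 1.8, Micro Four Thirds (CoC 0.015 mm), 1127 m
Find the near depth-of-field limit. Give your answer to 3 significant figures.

Hyperfocal distance H = f²/(N·c) + f = 304²/(1.8 × 0.015) + 304 = 92416/0.027 + 304 ≈ 3423118.8 mm ≈ 3423 m.
Near limit Dn = s·(H − f)/(H + s − 2f) = 1127000 × (3423118.8 − 304) / (3423118.8 + 1127000 − 2 × 304) = 1127000 × 3422814.8 / 4549510.8 ≈ 847896 mm ≈ 848 m.

848 m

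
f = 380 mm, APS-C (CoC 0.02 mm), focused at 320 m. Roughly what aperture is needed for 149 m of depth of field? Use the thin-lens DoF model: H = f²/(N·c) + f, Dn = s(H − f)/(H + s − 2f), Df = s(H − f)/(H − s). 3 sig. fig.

f/5

Write h = H − f = f²/(N·c). The thin-lens limits are Dn = s·h/(h + (s−f)) and Df = s·h/(h − (s−f)), so DoF = Df − Dn = 2·s·(s−f)·h / (h² − (s−f)²).
That is a quadratic in h: DoF·h² − 2·s·(s−f)·h − DoF·(s−f)² = 0 ⇒ h = (s−f)·(s + √(s² + DoF²)) / DoF = 319620 × (320000 + √(320000² + 149000²)) / 149000 = 319620 × (320000 + 352989) / 149000 ≈ 1443628 mm.
Then N = f²/(c·h) = 380² / (0.02 × 1443628) = 144400 / 28873 ≈ 5.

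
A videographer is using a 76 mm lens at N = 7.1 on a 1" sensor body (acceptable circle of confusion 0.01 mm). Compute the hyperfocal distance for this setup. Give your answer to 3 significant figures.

Hyperfocal distance H = f²/(N·c) + f = 76²/(7.1 × 0.01) + 76 = 5776/0.071 + 76 ≈ 81428.1 mm ≈ 81.4 m.

81.4 m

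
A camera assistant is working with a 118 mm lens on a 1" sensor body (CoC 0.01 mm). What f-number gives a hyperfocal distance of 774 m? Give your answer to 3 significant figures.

Rearrange H = f²/(N·c) + f for N: N = f² / ((H − f)·c).
N = 118² / ((774000 − 118) × 0.01) = 13924 / 7739 ≈ 1.80.

f/1.80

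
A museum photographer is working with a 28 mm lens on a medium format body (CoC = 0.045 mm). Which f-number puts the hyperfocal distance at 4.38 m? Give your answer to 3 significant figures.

f/4

Rearrange H = f²/(N·c) + f for N: N = f² / ((H − f)·c).
N = 28² / ((4380 − 28) × 0.045) = 784 / 195.8 ≈ 4.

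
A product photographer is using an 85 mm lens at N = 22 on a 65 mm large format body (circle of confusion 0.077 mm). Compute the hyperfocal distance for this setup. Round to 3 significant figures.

Hyperfocal distance H = f²/(N·c) + f = 85²/(22 × 0.077) + 85 = 7225/1.694 + 85 ≈ 4350.1 mm ≈ 4.35 m.

4.35 m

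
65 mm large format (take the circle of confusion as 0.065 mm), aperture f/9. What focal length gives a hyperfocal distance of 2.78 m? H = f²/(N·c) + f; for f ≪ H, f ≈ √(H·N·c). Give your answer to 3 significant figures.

40.0 mm

From H = f²/(N·c) + f, with f ≪ H: f ≈ √(H·N·c) = √(2780 × 9 × 0.065) = √1626.3 ≈ 40.33 mm.
Exact: f² + N·c·f − N·c·H = 0 ⇒ f = (−N·c + √((N·c)² + 4·N·c·H))/2 = (−0.585 + √6505.5)/2 ≈ 40.036 mm ≈ 40.0 mm.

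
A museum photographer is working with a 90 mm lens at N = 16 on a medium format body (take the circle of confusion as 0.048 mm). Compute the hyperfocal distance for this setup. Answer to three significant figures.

10.6 m

Hyperfocal distance H = f²/(N·c) + f = 90²/(16 × 0.048) + 90 = 8100/0.768 + 90 ≈ 10636.9 mm ≈ 10.6 m.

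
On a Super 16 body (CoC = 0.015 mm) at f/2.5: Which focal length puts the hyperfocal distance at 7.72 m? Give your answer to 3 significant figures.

From H = f²/(N·c) + f, with f ≪ H: f ≈ √(H·N·c) = √(7720 × 2.5 × 0.015) = √289.50 ≈ 17.01 mm.
The +f correction barely moves this — solving exactly, f² + N·c·f − N·c·H = 0 ⇒ f = (−N·c + √((N·c)² + 4·N·c·H))/2 = (−0.0375 + √1158.0)/2 ≈ 16.996 mm, so f ≈ 17.0 mm.

17.0 mm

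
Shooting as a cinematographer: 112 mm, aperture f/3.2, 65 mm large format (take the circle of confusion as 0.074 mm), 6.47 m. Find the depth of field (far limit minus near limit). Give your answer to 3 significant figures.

Hyperfocal distance H = f²/(N·c) + f = 112²/(3.2 × 0.074) + 112 = 12544/0.2368 + 112 ≈ 53085.0 mm ≈ 53.08 m.
Near limit Dn = s·(H − f)/(H + s − 2f) = 6470 × (53085.0 − 112) / (53085.0 + 6470 − 2 × 112) = 6470 × 52973.0 / 59331.0 ≈ 5776.7 mm.
Far limit Df = s·(H − f)/(H − s) = 6470 × (53085.0 − 112) / (53085.0 − 6470) = 6470 × 52973.0 / 46615.0 ≈ 7352.5 mm.
Depth of field = Df − Dn = 7352.5 − 5776.7 ≈ 1575.8 mm ≈ 1.58 m.

1.58 m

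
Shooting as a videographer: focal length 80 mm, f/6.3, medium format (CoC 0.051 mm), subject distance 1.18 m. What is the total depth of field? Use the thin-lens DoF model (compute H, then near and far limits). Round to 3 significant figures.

131 mm

Hyperfocal distance H = f²/(N·c) + f = 80²/(6.3 × 0.051) + 80 = 6400/0.3213 + 80 ≈ 19999.1 mm ≈ 20.00 m.
Near limit Dn = s·(H − f)/(H + s − 2f) = 1180 × (19999.1 − 80) / (19999.1 + 1180 − 2 × 80) = 1180 × 19919.1 / 21019.1 ≈ 1118.25 mm.
Far limit Df = s·(H − f)/(H − s) = 1180 × (19999.1 − 80) / (19999.1 − 1180) = 1180 × 19919.1 / 18819.1 ≈ 1248.97 mm.
Depth of field = Df − Dn = 1248.97 − 1118.25 ≈ 130.72 mm.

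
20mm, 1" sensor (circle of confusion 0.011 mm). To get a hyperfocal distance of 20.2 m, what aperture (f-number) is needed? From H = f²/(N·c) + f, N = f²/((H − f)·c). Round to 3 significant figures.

f/1.80

Rearrange H = f²/(N·c) + f for N: N = f² / ((H − f)·c).
N = 20² / ((20200 − 20) × 0.011) = 400 / 222.0 ≈ 1.80.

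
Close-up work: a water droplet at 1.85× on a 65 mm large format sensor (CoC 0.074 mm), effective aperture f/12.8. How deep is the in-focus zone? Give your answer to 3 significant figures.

0.554 mm

At magnification m, DoF ≈ 2·N_eff·c/m² = 2 × 12.8 × 0.074 / 1.85² = 1.894 / 3.423 ≈ 0.554 mm.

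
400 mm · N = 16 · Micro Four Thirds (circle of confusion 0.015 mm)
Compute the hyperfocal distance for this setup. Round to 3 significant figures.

Hyperfocal distance H = f²/(N·c) + f = 400²/(16 × 0.015) + 400 = 160000/0.24 + 400 ≈ 667066.7 mm ≈ 667 m.

667 m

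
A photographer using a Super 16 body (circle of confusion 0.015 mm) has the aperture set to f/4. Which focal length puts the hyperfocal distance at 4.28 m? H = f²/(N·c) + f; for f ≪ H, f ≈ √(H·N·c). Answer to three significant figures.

From H = f²/(N·c) + f, with f ≪ H: f ≈ √(H·N·c) = √(4280 × 4 × 0.015) = √256.80 ≈ 16.02 mm.
The +f correction barely moves this — solving exactly, f² + N·c·f − N·c·H = 0 ⇒ f = (−N·c + √((N·c)² + 4·N·c·H))/2 = (−0.06 + √1027.2)/2 ≈ 15.995 mm, so f ≈ 16.0 mm.

16.0 mm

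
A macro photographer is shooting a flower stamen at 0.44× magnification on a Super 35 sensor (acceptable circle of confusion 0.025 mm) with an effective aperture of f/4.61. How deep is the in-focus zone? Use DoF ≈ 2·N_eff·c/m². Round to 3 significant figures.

At magnification m, DoF ≈ 2·N_eff·c/m² = 2 × 4.61 × 0.025 / 0.44² = 0.2305 / 0.1936 ≈ 1.19 mm.

1.19 mm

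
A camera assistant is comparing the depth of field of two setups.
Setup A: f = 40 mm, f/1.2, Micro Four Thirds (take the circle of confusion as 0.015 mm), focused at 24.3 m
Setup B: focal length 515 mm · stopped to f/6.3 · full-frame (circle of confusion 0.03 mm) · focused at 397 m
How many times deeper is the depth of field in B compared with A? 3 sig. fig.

Setup A: H = 40²/(1.2×0.015) + 40 ≈ 88928.9 mm; DoF = Df − Dn = 33422 − 19090 ≈ 14332 mm.
Setup B: H = 515²/(6.3×0.03) + 515 ≈ 1403821.9 mm; DoF = Df − Dn = 553338 − 309543 ≈ 243795 mm.
Ratio = 243795 / 14332 ≈ 17.0.

17.0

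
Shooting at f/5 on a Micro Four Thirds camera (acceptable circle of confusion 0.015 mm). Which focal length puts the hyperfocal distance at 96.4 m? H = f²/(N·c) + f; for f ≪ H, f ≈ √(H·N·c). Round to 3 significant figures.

From H = f²/(N·c) + f, with f ≪ H: f ≈ √(H·N·c) = √(96400 × 5 × 0.015) = √7230.0 ≈ 85.03 mm.
The +f correction barely moves this — solving exactly, f² + N·c·f − N·c·H = 0 ⇒ f = (−N·c + √((N·c)² + 4·N·c·H))/2 = (−0.075 + √28920)/2 ≈ 84.992 mm, so f ≈ 85.0 mm.

85.0 mm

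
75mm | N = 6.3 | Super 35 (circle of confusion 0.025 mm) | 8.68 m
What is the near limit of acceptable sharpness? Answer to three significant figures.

6.99 m

Hyperfocal distance H = f²/(N·c) + f = 75²/(6.3 × 0.025) + 75 = 5625/0.1575 + 75 ≈ 35789.3 mm ≈ 35.79 m.
Near limit Dn = s·(H − f)/(H + s − 2f) = 8680 × (35789.3 − 75) / (35789.3 + 8680 − 2 × 75) = 8680 × 35714.3 / 44319.3 ≈ 6994.7 mm ≈ 6.99 m.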